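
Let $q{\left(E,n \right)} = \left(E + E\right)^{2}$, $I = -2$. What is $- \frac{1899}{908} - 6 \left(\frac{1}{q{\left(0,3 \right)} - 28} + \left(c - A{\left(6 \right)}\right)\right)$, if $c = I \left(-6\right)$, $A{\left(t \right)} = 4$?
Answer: $- \frac{317019}{6356} \approx -49.877$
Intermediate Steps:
$c = 12$ ($c = \left(-2\right) \left(-6\right) = 12$)
$q{\left(E,n \right)} = 4 E^{2}$ ($q{\left(E,n \right)} = \left(2 E\right)^{2} = 4 E^{2}$)
$- \frac{1899}{908} - 6 \left(\frac{1}{q{\left(0,3 \right)} - 28} + \left(c - A{\left(6 \right)}\right)\right) = - \frac{1899}{908} - 6 \left(\frac{1}{4 \cdot 0^{2} - 28} + \left(12 - 4\right)\right) = \left(-1899\right) \frac{1}{908} - 6 \left(\frac{1}{4 \cdot 0 - 28} + \left(12 - 4\right)\right) = - \frac{1899}{908} - 6 \left(\frac{1}{0 - 28} + 8\right) = - \frac{1899}{908} - 6 \left(\frac{1}{-28} + 8\right) = - \frac{1899}{908} - 6 \left(- \frac{1}{28} + 8\right) = - \frac{1899}{908} - \frac{669}{14} = - \frac{317019}{6356}$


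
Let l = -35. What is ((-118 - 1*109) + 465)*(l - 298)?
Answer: -79254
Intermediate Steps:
((-118 - 1*109) + 465)*(l - 298) = ((-118 - 1*109) + 465)*(-35 - 298) = ((-118 - 109) + 465)*(-333) = (-227 + 465)*(-333) = 238*(-333) = -79254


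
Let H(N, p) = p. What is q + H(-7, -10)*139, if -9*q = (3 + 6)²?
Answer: -1399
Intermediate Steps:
q = -9 (q = -(3 + 6)²/9 = -⅑*9² = -⅑*81 = -9)
q + H(-7, -10)*139 = -9 - 10*139 = -9 - 1390 = -1399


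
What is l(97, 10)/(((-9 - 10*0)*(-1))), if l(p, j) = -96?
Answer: -32/3 ≈ -10.667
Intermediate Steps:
l(97, 10)/(((-9 - 10*0)*(-1))) = -96*(-1/(-9 - 10*0)) = -96*(-1/(-9 + 0)) = -96/((-9*(-1))) = -96/9 = -96*⅑ = -32/3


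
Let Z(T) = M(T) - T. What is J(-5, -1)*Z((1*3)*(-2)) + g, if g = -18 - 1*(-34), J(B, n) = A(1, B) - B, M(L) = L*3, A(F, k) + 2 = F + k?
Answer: 28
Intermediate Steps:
A(F, k) = -2 + F + k (A(F, k) = -2 + (F + k) = -2 + F + k)
M(L) = 3*L
Z(T) = 2*T (Z(T) = 3*T - T = 2*T)
J(B, n) = -1 (J(B, n) = (-2 + 1 + B) - B = (-1 + B) - B = -1)
g = 16 (g = -18 + 34 = 16)
J(-5, -1)*Z((1*3)*(-2)) + g = -2*(1*3)*(-2) + 16 = -2*3*(-2) + 16 = -2*(-6) + 16 = -1*(-12) + 16 = 12 + 16 = 28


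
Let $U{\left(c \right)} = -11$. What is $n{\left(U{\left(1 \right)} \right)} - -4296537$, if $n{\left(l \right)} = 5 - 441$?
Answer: $4296101$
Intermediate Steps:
$n{\left(l \right)} = -436$
$n{\left(U{\left(1 \right)} \right)} - -4296537 = -436 - -4296537 = -436 + 4296537 = 4296101$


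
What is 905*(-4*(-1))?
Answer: 3620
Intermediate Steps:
905*(-4*(-1)) = 905*4 = 3620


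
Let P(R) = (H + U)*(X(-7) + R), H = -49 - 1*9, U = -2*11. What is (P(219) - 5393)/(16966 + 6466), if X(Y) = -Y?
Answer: -23473/23432 ≈ -1.0017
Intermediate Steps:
U = -22
H = -58 (H = -49 - 9 = -58)
P(R) = -560 - 80*R (P(R) = (-58 - 22)*(-1*(-7) + R) = -80*(7 + R) = -560 - 80*R)
(P(219) - 5393)/(16966 + 6466) = ((-560 - 80*219) - 5393)/(16966 + 6466) = ((-560 - 17520) - 5393)/23432 = (-18080 - 5393)*(1/23432) = -23473*1/23432 = -23473/23432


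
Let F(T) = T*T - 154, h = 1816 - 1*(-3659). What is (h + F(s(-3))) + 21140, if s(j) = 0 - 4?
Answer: 26477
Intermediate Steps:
h = 5475 (h = 1816 + 3659 = 5475)
s(j) = -4
F(T) = -154 + T**2 (F(T) = T**2 - 154 = -154 + T**2)
(h + F(s(-3))) + 21140 = (5475 + (-154 + (-4)**2)) + 21140 = (5475 + (-154 + 16)) + 21140 = (5475 - 138) + 21140 = 5337 + 21140 = 26477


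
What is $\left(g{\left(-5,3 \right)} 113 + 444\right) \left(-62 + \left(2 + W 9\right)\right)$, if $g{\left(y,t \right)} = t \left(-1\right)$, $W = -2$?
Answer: $-8190$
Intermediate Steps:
$g{\left(y,t \right)} = - t$
$\left(g{\left(-5,3 \right)} 113 + 444\right) \left(-62 + \left(2 + W 9\right)\right) = \left(\left(-1\right) 3 \cdot 113 + 444\right) \left(-62 + \left(2 - 18\right)\right) = \left(\left(-3\right) 113 + 444\right) \left(-62 + \left(2 - 18\right)\right) = \left(-339 + 444\right) \left(-62 - 16\right) = 105 \left(-78\right) = -8190$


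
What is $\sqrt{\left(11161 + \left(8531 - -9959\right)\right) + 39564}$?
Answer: $\sqrt{69215} \approx 263.09$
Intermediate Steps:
$\sqrt{\left(11161 + \left(8531 - -9959\right)\right) + 39564} = \sqrt{\left(11161 + \left(8531 + 9959\right)\right) + 39564} = \sqrt{\left(11161 + 18490\right) + 39564} = \sqrt{29651 + 39564} = \sqrt{69215}$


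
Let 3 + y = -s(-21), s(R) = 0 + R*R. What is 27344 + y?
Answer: 26900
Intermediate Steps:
s(R) = R² (s(R) = 0 + R² = R²)
y = -444 (y = -3 - 1*(-21)² = -3 - 1*441 = -3 - 441 = -444)
27344 + y = 27344 - 444 = 26900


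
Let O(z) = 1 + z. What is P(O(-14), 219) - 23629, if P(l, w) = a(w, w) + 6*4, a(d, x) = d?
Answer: -23386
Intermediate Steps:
P(l, w) = 24 + w (P(l, w) = w + 6*4 = w + 24 = 24 + w)
P(O(-14), 219) - 23629 = (24 + 219) - 23629 = 243 - 23629 = -23386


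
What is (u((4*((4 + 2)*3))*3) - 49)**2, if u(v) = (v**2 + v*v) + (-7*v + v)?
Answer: 8457929089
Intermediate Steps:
u(v) = -6*v + 2*v**2 (u(v) = (v**2 + v**2) - 6*v = 2*v**2 - 6*v = -6*v + 2*v**2)
(u((4*((4 + 2)*3))*3) - 49)**2 = (2*((4*((4 + 2)*3))*3)*(-3 + (4*((4 + 2)*3))*3) - 49)**2 = (2*((4*(6*3))*3)*(-3 + (4*(6*3))*3) - 49)**2 = (2*((4*18)*3)*(-3 + (4*18)*3) - 49)**2 = (2*(72*3)*(-3 + 72*3) - 49)**2 = (2*216*(-3 + 216) - 49)**2 = (2*216*213 - 49)**2 = (92016 - 49)**2 = 91967**2 = 8457929089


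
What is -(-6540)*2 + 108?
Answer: 13188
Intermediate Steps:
-(-6540)*2 + 108 = -218*(-60) + 108 = 13080 + 108 = 13188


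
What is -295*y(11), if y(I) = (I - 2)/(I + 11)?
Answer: -2655/22 ≈ -120.68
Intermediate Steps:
y(I) = (-2 + I)/(11 + I)
-295*y(11) = -295*(-2 + 11)/(11 + 11) = -295*9/22 = -2655/22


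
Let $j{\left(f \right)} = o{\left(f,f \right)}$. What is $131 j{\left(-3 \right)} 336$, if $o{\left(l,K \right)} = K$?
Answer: $-132048$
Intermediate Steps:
$j{\left(f \right)} = f$
$131 j{\left(-3 \right)} 336 = 131 \left(\left(-3\right) 336\right) = 131 \left(-1008\right) = -132048$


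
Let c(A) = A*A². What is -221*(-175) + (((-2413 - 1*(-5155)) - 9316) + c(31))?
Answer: 61892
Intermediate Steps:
c(A) = A³
-221*(-175) + (((-2413 - 1*(-5155)) - 9316) + c(31)) = -221*(-175) + (((-2413 - 1*(-5155)) - 9316) + 31³) = 38675 + (((-2413 + 5155) - 9316) + 29791) = 38675 + ((2742 - 9316) + 29791) = 38675 + (-6574 + 29791) = 38675 + 23217 = 61892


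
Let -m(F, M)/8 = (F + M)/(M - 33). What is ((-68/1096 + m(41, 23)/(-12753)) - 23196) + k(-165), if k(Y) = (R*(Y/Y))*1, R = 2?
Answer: -405237676489/17471610 ≈ -23194.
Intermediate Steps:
m(F, M) = -8*(F + M)/(-33 + M) (m(F, M) = -8*(F + M)/(M - 33) = -8*(F + M)/(-33 + M))
k(Y) = 2 (k(Y) = (2*(Y/Y))*1 = (2*1)*1 = 2*1 = 2)
((-68/1096 + m(41, 23)/(-12753)) - 23196) + k(-165) = ((-68/1096 + (8*(-1*41 - 1*23)/(-33 + 23))/(-12753)) - 23196) + 2 = ((-68*1/1096 + (8*(-41 - 23)/(-10))*(-1/12753)) - 23196) + 2 = ((-17/274 + (8*(-⅒)*(-64))*(-1/12753)) - 23196) + 2 = ((-17/274 + (256/5)*(-1/12753)) - 23196) + 2 = ((-17/274 - 256/63765) - 23196) + 2 = (-1154149/17471610 - 23196) + 2 = -405272619709/17471610 + 2 = -405237676489/17471610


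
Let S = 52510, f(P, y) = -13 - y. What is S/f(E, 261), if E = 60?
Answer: -26255/137 ≈ -191.64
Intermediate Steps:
S/f(E, 261) = 52510/(-13 - 1*261) = 52510/(-13 - 261) = 52510/(-274) = 52510*(-1/274) = -26255/137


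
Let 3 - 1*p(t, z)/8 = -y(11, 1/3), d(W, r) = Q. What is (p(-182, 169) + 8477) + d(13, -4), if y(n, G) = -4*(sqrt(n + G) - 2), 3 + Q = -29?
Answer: 8533 - 32*sqrt(102)/3 ≈ 8425.3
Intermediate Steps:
Q = -32 (Q = -3 - 29 = -32)
y(n, G) = 8 - 4*sqrt(G + n) (y(n, G) = -4*(sqrt(G + n) - 2) = -4*(-2 + sqrt(G + n)) = 8 - 4*sqrt(G + n))
d(W, r) = -32
p(t, z) = 88 - 32*sqrt(102)/3 (p(t, z) = 24 - (-8)*(8 - 4*sqrt(1/3 + 11)) = 24 - (-8)*(8 - 4*sqrt(102)/3) = 24 - 8*(-8 + 4*sqrt(102)/3) = 24 + (64 - 32*sqrt(102)/3) = 88 - 32*sqrt(102)/3)
(p(-182, 169) + 8477) + d(13, -4) = ((88 - 32*sqrt(102)/3) + 8477) - 32 = (8565 - 32*sqrt(102)/3) - 32 = 8533 - 32*sqrt(102)/3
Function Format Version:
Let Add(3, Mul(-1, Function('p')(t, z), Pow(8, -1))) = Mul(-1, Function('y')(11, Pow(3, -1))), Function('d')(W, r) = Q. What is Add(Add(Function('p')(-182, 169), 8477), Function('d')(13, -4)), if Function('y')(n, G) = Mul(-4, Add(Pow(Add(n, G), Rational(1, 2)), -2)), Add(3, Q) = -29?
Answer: Add(8533, Mul(Rational(-32, 3), Pow(102, Rational(1, 2)))) ≈ 8425.3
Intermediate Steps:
Q = -32 (Q = Add(-3, -29) = -32)
Function('y')(n, G) = Add(8, Mul(-4, Pow(Add(G, n), Rational(1, 2)))) (Function('y')(n, G) = Mul(-4, Add(Pow(Add(G, n), Rational(1, 2)), -2)) = Mul(-4, Add(-2, Pow(Add(G, n), Rational(1, 2)))) = Add(8, Mul(-4, Pow(Add(G, n), Rational(1, 2)))))
Function('d')(W, r) = -32
Function('p')(t, z) = Add(88, Mul(Rational(-32, 3), Pow(102, Rational(1, 2)))) (Function('p')(t, z) = Add(24, Mul(-8, Mul(-1, Add(8, Mul(-4, Pow(Add(Pow(3, -1), 11), Rational(1, 2))))))) = Add(24, Mul(-8, Mul(-1, Add(8, Mul(-4, Pow(Add(Rational(1, 3), 11), Rational(1, 2))))))) = Add(24, Mul(-8, Mul(-1, Add(8, Mul(-4, Pow(Rational(34, 3), Rational(1, 2))))))) = Add(24, Mul(-8, Mul(-1, Add(8, Mul(-4, Mul(Rational(1, 3), Pow(102, Rational(1, 2)))))))) = Add(24, Mul(-8, Mul(-1, Add(8, Mul(Rational(-4, 3), Pow(102, Rational(1, 2))))))) = Add(24, Mul(-8, Add(-8, Mul(Rational(4, 3), Pow(102, Rational(1, 2)))))) = Add(24, Add(64, Mul(Rational(-32, 3), Pow(102, Rational(1, 2))))) = Add(88, Mul(Rational(-32, 3), Pow(102, Rational(1, 2)))))
Add(Add(Function('p')(-182, 169), 8477), Function('d')(13, -4)) = Add(Add(Add(88, Mul(Rational(-32, 3), Pow(102, Rational(1, 2)))), 8477), -32) = Add(Add(8565, Mul(Rational(-32, 3), Pow(102, Rational(1, 2)))), -32) = Add(8533, Mul(Rational(-32, 3), Pow(102, Rational(1, 2))))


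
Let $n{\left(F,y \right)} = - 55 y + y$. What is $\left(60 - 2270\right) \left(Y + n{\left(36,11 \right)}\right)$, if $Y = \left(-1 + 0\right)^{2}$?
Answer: $1310530$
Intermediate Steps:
$n{\left(F,y \right)} = - 54 y$
$Y = 1$ ($Y = \left(-1\right)^{2} = 1$)
$\left(60 - 2270\right) \left(Y + n{\left(36,11 \right)}\right) = \left(60 - 2270\right) \left(1 - 594\right) = - 2210 \left(1 - 594\right) = \left(-2210\right) \left(-593\right) = 1310530$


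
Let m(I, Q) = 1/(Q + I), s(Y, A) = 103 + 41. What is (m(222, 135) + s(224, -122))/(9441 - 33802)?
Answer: -51409/8696877 ≈ -0.0059112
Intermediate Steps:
s(Y, A) = 144
m(I, Q) = 1/(I + Q)
(m(222, 135) + s(224, -122))/(9441 - 33802) = (1/(222 + 135) + 144)/(9441 - 33802) = (1/357 + 144)/(-24361) = (1/357 + 144)*(-1/24361) = (51409/357)*(-1/24361) = -51409/8696877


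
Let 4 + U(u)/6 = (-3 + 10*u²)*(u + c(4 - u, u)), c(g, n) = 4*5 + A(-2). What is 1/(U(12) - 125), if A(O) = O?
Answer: 1/258511 ≈ 3.8683e-6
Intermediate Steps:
c(g, n) = 18 (c(g, n) = 4*5 - 2 = 20 - 2 = 18)
U(u) = -24 + 6*(-3 + 10*u²)*(18 + u) (U(u) = -24 + 6*((-3 + 10*u²)*(u + 18)) = -24 + 6*((-3 + 10*u²)*(18 + u)) = -24 + 6*(-3 + 10*u²)*(18 + u))
1/(U(12) - 125) = 1/((-348 - 18*12 + 60*12³ + 1080*12²) - 125) = 1/((-348 - 216 + 60*1728 + 1080*144) - 125) = 1/((-348 - 216 + 103680 + 155520) - 125) = 1/(258636 - 125) = 1/258511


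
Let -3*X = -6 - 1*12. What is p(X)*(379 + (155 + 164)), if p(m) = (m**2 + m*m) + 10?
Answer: 57236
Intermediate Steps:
X = 6 (X = -(-6 - 1*12)/3 = -(-6 - 12)/3 = -1/3*(-18) = 6)
p(m) = 10 + 2*m**2 (p(m) = (m**2 + m**2) + 10 = 2*m**2 + 10 = 10 + 2*m**2)
p(X)*(379 + (155 + 164)) = (10 + 2*6**2)*(379 + (155 + 164)) = (10 + 2*36)*(379 + 319) = (10 + 72)*698 = 82*698 = 57236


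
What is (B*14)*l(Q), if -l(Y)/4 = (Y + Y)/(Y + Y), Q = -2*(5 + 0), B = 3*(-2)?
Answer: 336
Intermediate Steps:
B = -6
Q = -10 (Q = -2*5 = -10)
l(Y) = -4 (l(Y) = -4*(Y + Y)/(Y + Y) = -4*2*Y/(2*Y) = -4*2*Y*1/(2*Y) = -4*1 = -4)
(B*14)*l(Q) = -6*14*(-4) = -84*(-4) = 336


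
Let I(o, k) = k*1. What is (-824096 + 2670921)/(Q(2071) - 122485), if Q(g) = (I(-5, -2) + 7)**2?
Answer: -369365/24492 ≈ -15.081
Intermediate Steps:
I(o, k) = k
Q(g) = 25 (Q(g) = (-2 + 7)**2 = 5**2 = 25)
(-824096 + 2670921)/(Q(2071) - 122485) = (-824096 + 2670921)/(25 - 122485) = 1846825/(-122460) = 1846825*(-1/122460) = -369365/24492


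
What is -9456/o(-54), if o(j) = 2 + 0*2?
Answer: -4728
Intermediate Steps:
o(j) = 2 (o(j) = 2 + 0 = 2)
-9456/o(-54) = -9456/2 = -9456*½ = -4728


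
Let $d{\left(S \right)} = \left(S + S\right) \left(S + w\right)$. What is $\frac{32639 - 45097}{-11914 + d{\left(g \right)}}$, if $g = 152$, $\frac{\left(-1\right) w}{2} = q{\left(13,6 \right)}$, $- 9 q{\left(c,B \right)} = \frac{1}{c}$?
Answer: $- \frac{728793}{2006503} \approx -0.36322$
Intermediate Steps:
$q{\left(c,B \right)} = - \frac{1}{9 c}$
$w = \frac{2}{117}$ ($w = - 2 \left(- \frac{1}{9 \cdot 13}\right) = - 2 \left(\left(- \frac{1}{9}\right) \frac{1}{13}\right) = \left(-2\right) \left(- \frac{1}{117}\right) = \frac{2}{117} \approx 0.017094$)
$d{\left(S \right)} = 2 S \left(\frac{2}{117} + S\right)$ ($d{\left(S \right)} = \left(S + S\right) \left(S + \frac{2}{117}\right) = 2 S \left(\frac{2}{117} + S\right)$)
$\frac{32639 - 45097}{-11914 + d{\left(g \right)}} = \frac{32639 - 45097}{-11914 + \frac{2}{117} \cdot 152 \left(2 + 117 \cdot 152\right)} = - \frac{12458}{-11914 + \frac{2}{117} \cdot 152 \left(2 + 17784\right)} = - \frac{12458}{-11914 + \frac{2}{117} \cdot 152 \cdot 17786} = - \frac{12458}{-11914 + \frac{5406944}{117}} = - \frac{12458}{\frac{4013006}{117}} = \left(-12458\right) \frac{117}{4013006} = - \frac{728793}{2006503}$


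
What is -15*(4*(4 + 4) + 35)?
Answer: -1005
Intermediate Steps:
-15*(4*(4 + 4) + 35) = -15*(4*8 + 35) = -15*(32 + 35) = -15*67 = -1005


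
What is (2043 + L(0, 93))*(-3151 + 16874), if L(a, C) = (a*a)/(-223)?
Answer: 28036089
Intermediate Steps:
L(a, C) = -a²/223 (L(a, C) = a²*(-1/223) = -a²/223)
(2043 + L(0, 93))*(-3151 + 16874) = (2043 - 1/223*0²)*(-3151 + 16874) = (2043 - 1/223*0)*13723 = (2043 + 0)*13723 = 2043*13723 = 28036089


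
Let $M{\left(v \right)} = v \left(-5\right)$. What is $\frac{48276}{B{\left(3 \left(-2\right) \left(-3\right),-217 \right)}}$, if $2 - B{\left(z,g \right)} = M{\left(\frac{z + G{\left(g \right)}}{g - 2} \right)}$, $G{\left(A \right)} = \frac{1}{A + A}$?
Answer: $\frac{62855352}{2069} \approx 30380.0$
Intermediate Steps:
$G{\left(A \right)} = \frac{1}{2 A}$
$M{\left(v \right)} = - 5 v$
$B{\left(z,g \right)} = 2 + \frac{5 \left(z + \frac{1}{2 g}\right)}{-2 + g}$ ($B{\left(z,g \right)} = 2 - - 5 \frac{z + \frac{1}{2 g}}{g - 2} = 2 - - 5 \frac{z + \frac{1}{2 g}}{-2 + g} = 2 - - \frac{5 \left(z + \frac{1}{2 g}\right)}{-2 + g} = 2 + \frac{5 \left(z + \frac{1}{2 g}\right)}{-2 + g}$)
$\frac{48276}{B{\left(3 \left(-2\right) \left(-3\right),-217 \right)}} = \frac{48276}{\frac{1}{2} \frac{1}{-217} \frac{1}{-2 - 217} \left(5 + 4 \left(-217\right) \left(-2 - 217\right) + 10 \left(-217\right) 3 \left(-2\right) \left(-3\right)\right)} = \frac{48276}{\frac{1}{2} \left(- \frac{1}{217}\right) \frac{1}{-219} \left(5 + 4 \left(-217\right) \left(-219\right) + 10 \left(-217\right) \left(\left(-6\right) \left(-3\right)\right)\right)} = \frac{48276}{\frac{1}{2} \left(- \frac{1}{217}\right) \left(- \frac{1}{219}\right) \left(5 + 190092 + 10 \left(-217\right) 18\right)} = \frac{48276}{\frac{1}{2} \left(- \frac{1}{217}\right) \left(- \frac{1}{219}\right) \left(5 + 190092 - 39060\right)} = \frac{48276}{\frac{1}{2} \left(- \frac{1}{217}\right) \left(- \frac{1}{219}\right) 151037} = \frac{48276}{\frac{2069}{1302}} = 48276 \cdot \frac{1302}{2069} = \frac{62855352}{2069}$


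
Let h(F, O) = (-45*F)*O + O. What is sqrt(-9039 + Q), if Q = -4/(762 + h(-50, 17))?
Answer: I*sqrt(13768772975915)/39029 ≈ 95.074*I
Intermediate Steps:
h(F, O) = O - 45*F*O (h(F, O) = -45*F*O + O = O - 45*F*O)
Q = -4/39029 (Q = -4/(762 + 17*(1 - 45*(-50))) = -4/(762 + 17*(1 + 2250)) = -4/(762 + 17*2251) = -4/(762 + 38267) = -4/39029 ≈ -0.00010249)
sqrt(-9039 + Q) = sqrt(-9039 - 4/39029) = sqrt(-352783135/39029) = I*sqrt(13768772975915)/39029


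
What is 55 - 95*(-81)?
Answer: 7750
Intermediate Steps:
55 - 95*(-81) = 55 + 7695 = 7750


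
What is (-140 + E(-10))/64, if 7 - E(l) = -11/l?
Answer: -1341/640 ≈ -2.0953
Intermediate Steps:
E(l) = 7 + 11/l (E(l) = 7 - (-11)/l = 7 + 11/l)
(-140 + E(-10))/64 = (-140 + (7 + 11/(-10)))/64 = (-140 + (7 + 11*(-1/10)))*(1/64) = (-140 + (7 - 11/10))*(1/64) = (-140 + 59/10)*(1/64) = -1341/10*1/64 = -1341/640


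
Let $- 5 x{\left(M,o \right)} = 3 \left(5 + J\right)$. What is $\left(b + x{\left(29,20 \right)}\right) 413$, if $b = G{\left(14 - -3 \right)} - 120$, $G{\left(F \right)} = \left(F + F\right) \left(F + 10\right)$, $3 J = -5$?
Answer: $328748$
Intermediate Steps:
$J = - \frac{5}{3}$ ($J = \frac{1}{3} \left(-5\right) = - \frac{5}{3} \approx -1.6667$)
$x{\left(M,o \right)} = -2$ ($x{\left(M,o \right)} = - \frac{3 \left(5 - \frac{5}{3}\right)}{5} = - \frac{3 \cdot \frac{10}{3}}{5} = \left(- \frac{1}{5}\right) 10 = -2$)
$G{\left(F \right)} = 2 F \left(10 + F\right)$
$b = 798$ ($b = 2 \left(14 - -3\right) \left(10 + \left(14 - -3\right)\right) - 120 = 2 \left(14 + 3\right) \left(10 + \left(14 + 3\right)\right) - 120 = 2 \cdot 17 \left(10 + 17\right) - 120 = 2 \cdot 17 \cdot 27 - 120 = 918 - 120 = 798$)
$\left(b + x{\left(29,20 \right)}\right) 413 = \left(798 - 2\right) 413 = 796 \cdot 413 = 328748$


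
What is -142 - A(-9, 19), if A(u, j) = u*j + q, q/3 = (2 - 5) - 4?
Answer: 50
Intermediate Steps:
q = -21 (q = 3*((2 - 5) - 4) = 3*(-3 - 4) = 3*(-7) = -21)
A(u, j) = -21 + j*u (A(u, j) = u*j - 21 = j*u - 21 = -21 + j*u)
-142 - A(-9, 19) = -142 - (-21 + 19*(-9)) = -142 - (-21 - 171) = -142 - 1*(-192) = -142 + 192 = 50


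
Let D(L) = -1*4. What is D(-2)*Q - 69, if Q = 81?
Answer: -393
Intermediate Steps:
D(L) = -4
D(-2)*Q - 69 = -4*81 - 69 = -324 - 69 = -393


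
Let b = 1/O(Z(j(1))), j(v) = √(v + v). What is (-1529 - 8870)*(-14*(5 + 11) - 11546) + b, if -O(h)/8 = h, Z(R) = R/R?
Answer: 979169839/8 ≈ 1.2240e+8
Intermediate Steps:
j(v) = √2*√v (j(v) = √(2*v) = √2*√v)
Z(R) = 1
O(h) = -8*h
b = -⅛ (b = 1/(-8*1) = 1/(-8) = -⅛ ≈ -0.12500)
(-1529 - 8870)*(-14*(5 + 11) - 11546) + b = (-1529 - 8870)*(-14*(5 + 11) - 11546) - ⅛ = -10399*(-14*16 - 11546) - ⅛ = -10399*(-224 - 11546) - ⅛ = -10399*(-11770) - ⅛ = 122396230 - ⅛ = 979169839/8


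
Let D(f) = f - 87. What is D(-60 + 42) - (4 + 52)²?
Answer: -3241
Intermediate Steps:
D(f) = -87 + f
D(-60 + 42) - (4 + 52)² = (-87 + (-60 + 42)) - (4 + 52)² = (-87 - 18) - 1*56² = -105 - 1*3136 = -105 - 3136 = -3241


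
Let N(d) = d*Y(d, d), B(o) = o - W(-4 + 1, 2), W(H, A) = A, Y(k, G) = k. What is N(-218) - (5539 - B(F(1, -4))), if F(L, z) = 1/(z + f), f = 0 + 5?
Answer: 41984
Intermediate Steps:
f = 5
F(L, z) = 1/(5 + z) (F(L, z) = 1/(z + 5) = 1/(5 + z))
B(o) = -2 + o (B(o) = o - 1*2 = o - 2 = -2 + o)
N(d) = d**2 (N(d) = d*d = d**2)
N(-218) - (5539 - B(F(1, -4))) = (-218)**2 - (5539 - (-2 + 1/(5 - 4))) = 47524 - (5539 - (-2 + 1/1)) = 47524 - (5539 - (-2 + 1)) = 47524 - (5539 - 1*(-1)) = 47524 - (5539 + 1) = 47524 - 1*5540 = 47524 - 5540 = 41984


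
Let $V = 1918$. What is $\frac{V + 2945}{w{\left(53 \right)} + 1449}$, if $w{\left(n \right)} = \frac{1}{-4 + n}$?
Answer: $\frac{238287}{71002} \approx 3.3561$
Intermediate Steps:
$\frac{V + 2945}{w{\left(53 \right)} + 1449} = \frac{1918 + 2945}{\frac{1}{-4 + 53} + 1449} = \frac{4863}{\frac{1}{49} + 1449} = \frac{4863}{\frac{71002}{49}} = 4863 \cdot \frac{49}{71002} = \frac{238287}{71002}$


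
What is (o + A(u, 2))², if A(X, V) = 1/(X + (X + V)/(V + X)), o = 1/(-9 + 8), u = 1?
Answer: ¼ ≈ 0.25000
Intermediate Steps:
o = -1 (o = 1/(-1) = -1)
A(X, V) = 1/(1 + X) (A(X, V) = 1/(X + (V + X)/(V + X)) = 1/(X + 1) = 1/(1 + X))
(o + A(u, 2))² = (-1 + 1/(1 + 1))² = (-1 + 1/2)² = (-1 + ½)² = (-½)² = ¼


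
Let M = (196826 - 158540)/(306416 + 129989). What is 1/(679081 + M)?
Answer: 436405/296354382091 ≈ 1.4726e-6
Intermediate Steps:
M = 38286/436405 ≈ 0.087730
1/(679081 + M) = 1/(679081 + 38286/436405) = 1/(296354382091/436405) = 436405/296354382091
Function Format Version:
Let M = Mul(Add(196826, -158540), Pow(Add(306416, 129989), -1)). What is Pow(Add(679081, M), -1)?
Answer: Rational(436405, 296354382091) ≈ 1.4726e-6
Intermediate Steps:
M = Rational(38286, 436405) (M = Mul(38286, Pow(436405, -1)) = Mul(38286, Rational(1, 436405)) = Rational(38286, 436405) ≈ 0.087730)
Pow(Add(679081, M), -1) = Pow(Add(679081, Rational(38286, 436405)), -1) = Pow(Rational(296354382091, 436405), -1) = Rational(436405, 296354382091)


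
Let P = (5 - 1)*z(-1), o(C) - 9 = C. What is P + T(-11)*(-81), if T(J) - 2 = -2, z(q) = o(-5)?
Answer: 16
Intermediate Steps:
o(C) = 9 + C
z(q) = 4 (z(q) = 9 - 5 = 4)
T(J) = 0 (T(J) = 2 - 2 = 0)
P = 16 (P = (5 - 1)*4 = 4*4 = 16)
P + T(-11)*(-81) = 16 + 0*(-81) = 16 + 0 = 16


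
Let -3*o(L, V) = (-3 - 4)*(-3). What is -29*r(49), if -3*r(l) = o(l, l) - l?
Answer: -1624/3 ≈ -541.33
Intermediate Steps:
o(L, V) = -7 (o(L, V) = -(-3 - 4)*(-3)/3 = -(-7)*(-3)/3 = -⅓*21 = -7)
r(l) = 7/3 + l/3 (r(l) = -(-7 - l)/3 = 7/3 + l/3)
-29*r(49) = -29*(7/3 + (⅓)*49) = -29*(7/3 + 49/3) = -29*56/3 = -1624/3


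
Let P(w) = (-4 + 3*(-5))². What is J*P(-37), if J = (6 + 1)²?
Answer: 17689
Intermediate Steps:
J = 49 (J = 7² = 49)
P(w) = 361 (P(w) = (-4 - 15)² = (-19)² = 361)
J*P(-37) = 49*361 = 17689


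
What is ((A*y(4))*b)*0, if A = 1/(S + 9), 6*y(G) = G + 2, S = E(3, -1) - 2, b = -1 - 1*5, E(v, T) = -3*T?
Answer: 0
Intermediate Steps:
b = -6 (b = -1 - 5 = -6)
S = 1 (S = -3*(-1) - 2 = 3 - 2 = 1)
y(G) = ⅓ + G/6 (y(G) = (G + 2)/6 = (2 + G)/6 = ⅓ + G/6)
A = ⅒ (A = 1/(1 + 9) = 1/10 = ⅒ ≈ 0.10000)
((A*y(4))*b)*0 = (((⅓ + (⅙)*4)/10)*(-6))*0 = (((⅓ + ⅔)/10)*(-6))*0 = (((⅒)*1)*(-6))*0 = ((⅒)*(-6))*0 = -⅗*0 = 0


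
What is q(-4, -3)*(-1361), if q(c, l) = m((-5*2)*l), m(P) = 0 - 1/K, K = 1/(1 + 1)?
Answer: 2722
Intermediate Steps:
K = ½ (K = 1/2 = ½ ≈ 0.50000)
m(P) = -2 (m(P) = 0 - 1/½ = 0 - 1*2 = 0 - 2 = -2)
q(c, l) = -2
q(-4, -3)*(-1361) = -2*(-1361) = 2722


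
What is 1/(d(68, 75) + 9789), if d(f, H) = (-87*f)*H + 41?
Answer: -1/433870 ≈ -2.3048e-6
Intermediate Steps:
d(f, H) = 41 - 87*H*f (d(f, H) = -87*H*f + 41 = 41 - 87*H*f)
1/(d(68, 75) + 9789) = 1/((41 - 87*75*68) + 9789) = 1/((41 - 443700) + 9789) = 1/(-443659 + 9789) = 1/(-433870) = -1/433870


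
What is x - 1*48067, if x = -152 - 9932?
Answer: -58151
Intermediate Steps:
x = -10084
x - 1*48067 = -10084 - 1*48067 = -10084 - 48067 = -58151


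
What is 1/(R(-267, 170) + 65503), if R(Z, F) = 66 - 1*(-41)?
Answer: 1/65610 ≈ 1.5242e-5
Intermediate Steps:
R(Z, F) = 107 (R(Z, F) = 66 + 41 = 107)
1/(R(-267, 170) + 65503) = 1/(107 + 65503) = 1/65610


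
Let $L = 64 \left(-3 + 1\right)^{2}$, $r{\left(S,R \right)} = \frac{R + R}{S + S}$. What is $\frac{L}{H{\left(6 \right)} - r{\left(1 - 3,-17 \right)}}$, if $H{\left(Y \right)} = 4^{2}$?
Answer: $\frac{512}{15} \approx 34.133$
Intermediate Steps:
$H{\left(Y \right)} = 16$
$r{\left(S,R \right)} = \frac{R}{S}$ ($r{\left(S,R \right)} = \frac{2 R}{2 S} = 2 R \frac{1}{2 S} = \frac{R}{S}$)
$L = 256$ ($L = 64 \left(-2\right)^{2} = 64 \cdot 4 = 256$)
$\frac{L}{H{\left(6 \right)} - r{\left(1 - 3,-17 \right)}} = \frac{256}{16 - - \frac{17}{1 - 3}} = \frac{256}{16 - - \frac{17}{-2}} = \frac{256}{16 - \left(-17\right) \left(- \frac{1}{2}\right)} = \frac{256}{16 - \frac{17}{2}} = \frac{256}{\frac{15}{2}} = 256 \cdot \frac{2}{15} = \frac{512}{15}$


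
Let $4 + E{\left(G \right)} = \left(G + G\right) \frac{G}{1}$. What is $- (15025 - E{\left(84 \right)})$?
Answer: $-917$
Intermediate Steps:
$E{\left(G \right)} = -4 + 2 G^{2}$ ($E{\left(G \right)} = -4 + \left(G + G\right) \frac{G}{1} = -4 + 2 G G 1 = -4 + 2 G G = -4 + 2 G^{2}$)
$- (15025 - E{\left(84 \right)}) = - (15025 - \left(-4 + 2 \cdot 84^{2}\right)) = - (15025 - \left(-4 + 2 \cdot 7056\right)) = - (15025 - \left(-4 + 14112\right)) = - (15025 - 14108) = \left(-1\right) 917 = -917$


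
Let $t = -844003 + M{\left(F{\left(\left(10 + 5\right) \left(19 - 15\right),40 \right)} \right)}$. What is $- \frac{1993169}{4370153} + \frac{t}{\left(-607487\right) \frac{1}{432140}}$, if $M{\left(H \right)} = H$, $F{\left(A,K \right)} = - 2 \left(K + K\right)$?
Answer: $\frac{1594215739898763157}{2654811135511} \approx 6.005 \cdot 10^{5}$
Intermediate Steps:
$F{\left(A,K \right)} = - 4 K$ ($F{\left(A,K \right)} = - 2 \cdot 2 K = - 4 K$)
$t = -844163$ ($t = -844003 - 160 = -844163$)
$- \frac{1993169}{4370153} + \frac{t}{\left(-607487\right) \frac{1}{432140}} = - \frac{1993169}{4370153} - \frac{844163}{\left(-607487\right) \frac{1}{432140}} = \left(-1993169\right) \frac{1}{4370153} - \frac{844163}{\left(-607487\right) \frac{1}{432140}} = - \frac{1993169}{4370153} - \frac{844163}{- \frac{607487}{432140}} = - \frac{1993169}{4370153} - - \frac{364796598820}{607487} = - \frac{1993169}{4370153} + \frac{364796598820}{607487} = \frac{1594215739898763157}{2654811135511}$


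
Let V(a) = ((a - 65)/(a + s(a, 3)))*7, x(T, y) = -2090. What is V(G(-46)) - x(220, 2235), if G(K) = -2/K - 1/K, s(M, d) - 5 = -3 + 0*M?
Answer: 177641/95 ≈ 1869.9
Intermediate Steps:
s(M, d) = 2 (s(M, d) = 5 + (-3 + 0*M) = 5 + (-3 + 0) = 5 - 3 = 2)
G(K) = -3/K
V(a) = 7*(-65 + a)/(2 + a) (V(a) = ((a - 65)/(a + 2))*7 = ((-65 + a)/(2 + a))*7 = 7*(-65 + a)/(2 + a))
V(G(-46)) - x(220, 2235) = 7*(-65 - 3/(-46))/(2 - 3/(-46)) - 1*(-2090) = 7*(-65 - 3*(-1/46))/(2 - 3*(-1/46)) + 2090 = 7*(-65 + 3/46)/(2 + 3/46) + 2090 = 7*(-2987/46)/(95/46) + 2090 = 7*(46/95)*(-2987/46) + 2090 = -20909/95 + 2090 = 177641/95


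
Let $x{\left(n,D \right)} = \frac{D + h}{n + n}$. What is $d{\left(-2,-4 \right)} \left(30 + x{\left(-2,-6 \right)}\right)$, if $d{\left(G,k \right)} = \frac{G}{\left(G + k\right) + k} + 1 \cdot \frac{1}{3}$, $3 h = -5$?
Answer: $\frac{766}{45} \approx 17.022$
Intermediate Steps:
$h = - \frac{5}{3}$ ($h = \frac{1}{3} \left(-5\right) = - \frac{5}{3} \approx -1.6667$)
$x{\left(n,D \right)} = \frac{- \frac{5}{3} + D}{2 n}$ ($x{\left(n,D \right)} = \frac{D - \frac{5}{3}}{n + n} = \frac{- \frac{5}{3} + D}{2 n}$)
$d{\left(G,k \right)} = \frac{1}{3} + \frac{G}{G + 2 k}$ ($d{\left(G,k \right)} = \frac{G}{G + 2 k} + 1 \cdot \frac{1}{3} = \frac{G}{G + 2 k} + \frac{1}{3} = \frac{1}{3} + \frac{G}{G + 2 k}$)
$d{\left(-2,-4 \right)} \left(30 + x{\left(-2,-6 \right)}\right) = \frac{2 \left(-4 + 2 \left(-2\right)\right)}{3 \left(-2 + 2 \left(-4\right)\right)} \left(30 + \frac{-5 + 3 \left(-6\right)}{6 \left(-2\right)}\right) = \frac{2 \left(-4 - 4\right)}{3 \left(-2 - 8\right)} \left(30 + \frac{1}{6} \left(- \frac{1}{2}\right) \left(-5 - 18\right)\right) = \frac{2}{3} \frac{1}{-10} \left(-8\right) \left(30 + \frac{1}{6} \left(- \frac{1}{2}\right) \left(-23\right)\right) = \frac{2}{3} \left(- \frac{1}{10}\right) \left(-8\right) \left(30 + \frac{23}{12}\right) = \frac{8}{15} \cdot \frac{383}{12} = \frac{766}{45}$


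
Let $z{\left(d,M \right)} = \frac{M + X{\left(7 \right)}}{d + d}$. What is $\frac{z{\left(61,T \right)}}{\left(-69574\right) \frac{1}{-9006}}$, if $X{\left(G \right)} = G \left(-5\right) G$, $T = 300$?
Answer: $\frac{247665}{4244014} \approx 0.058356$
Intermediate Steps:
$X{\left(G \right)} = - 5 G^{2}$ ($X{\left(G \right)} = - 5 G G = - 5 G^{2}$)
$z{\left(d,M \right)} = \frac{-245 + M}{2 d}$ ($z{\left(d,M \right)} = \frac{M - 5 \cdot 7^{2}}{d + d} = \frac{M - 245}{2 d} = \left(M - 245\right) \frac{1}{2 d} = \left(-245 + M\right) \frac{1}{2 d} = \frac{-245 + M}{2 d}$)
$\frac{z{\left(61,T \right)}}{\left(-69574\right) \frac{1}{-9006}} = \frac{\frac{1}{2} \cdot \frac{1}{61} \left(-245 + 300\right)}{\left(-69574\right) \frac{1}{-9006}} = \frac{\frac{1}{2} \cdot \frac{1}{61} \cdot 55}{\left(-69574\right) \left(- \frac{1}{9006}\right)} = \frac{55}{122 \cdot \frac{34787}{4503}} = \frac{55}{122} \cdot \frac{4503}{34787} = \frac{247665}{4244014}$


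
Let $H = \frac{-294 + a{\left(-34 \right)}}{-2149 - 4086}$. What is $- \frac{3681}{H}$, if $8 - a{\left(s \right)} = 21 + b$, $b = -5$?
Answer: $- \frac{22951035}{302} \approx -75997.0$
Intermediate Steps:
$a{\left(s \right)} = -8$ ($a{\left(s \right)} = 8 - \left(21 - 5\right) = 8 - 16 = -8$)
$H = \frac{302}{6235}$ ($H = \frac{-294 - 8}{-2149 - 4086} = - \frac{302}{-6235} = \left(-302\right) \left(- \frac{1}{6235}\right) = \frac{302}{6235} \approx 0.048436$)
$- \frac{3681}{H} = - \frac{3681}{\frac{302}{6235}} = \left(-3681\right) \frac{6235}{302} = - \frac{22951035}{302}$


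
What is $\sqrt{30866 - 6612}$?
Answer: $\sqrt{24254} \approx 155.74$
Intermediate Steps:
$\sqrt{30866 - 6612} = \sqrt{24254}$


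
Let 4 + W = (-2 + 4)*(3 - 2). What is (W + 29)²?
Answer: 729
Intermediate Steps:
W = -2 (W = -4 + (-2 + 4)*(3 - 2) = -4 + 2*1 = -4 + 2 = -2)
(W + 29)² = (-2 + 29)² = 27² = 729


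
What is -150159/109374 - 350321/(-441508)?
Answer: -4663398453/8048249332 ≈ -0.57943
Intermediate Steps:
-150159/109374 - 350321/(-441508) = -150159*1/109374 - 350321*(-1/441508) = -50053/36458 + 350321/441508 = -4663398453/8048249332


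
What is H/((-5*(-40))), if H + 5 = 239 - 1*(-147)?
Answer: 381/200 ≈ 1.9050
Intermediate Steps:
H = 381 (H = -5 + (239 - 1*(-147)) = -5 + (239 + 147) = -5 + 386 = 381)
H/((-5*(-40))) = 381/((-5*(-40))) = 381/200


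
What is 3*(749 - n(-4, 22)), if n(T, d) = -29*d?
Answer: 4161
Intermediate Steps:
3*(749 - n(-4, 22)) = 3*(749 - (-29)*22) = 3*(749 - 1*(-638)) = 3*(749 + 638) = 3*1387 = 4161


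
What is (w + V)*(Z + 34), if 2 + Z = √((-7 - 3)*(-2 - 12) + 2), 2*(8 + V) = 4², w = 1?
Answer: 32 + √142 ≈ 43.916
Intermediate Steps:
V = 0 (V = -8 + (½)*4² = -8 + (½)*16 = -8 + 8 = 0)
Z = -2 + √142 (Z = -2 + √((-7 - 3)*(-2 - 12) + 2) = -2 + √(-10*(-14) + 2) = -2 + √(140 + 2) = -2 + √142 ≈ 9.9164)
(w + V)*(Z + 34) = (1 + 0)*((-2 + √142) + 34) = 1*(32 + √142) = 32 + √142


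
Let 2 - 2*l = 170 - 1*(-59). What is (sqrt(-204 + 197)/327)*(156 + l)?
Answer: 85*I*sqrt(7)/654 ≈ 0.34387*I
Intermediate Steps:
l = -227/2 (l = 1 - (170 - 1*(-59))/2 = 1 - (170 + 59)/2 = 1 - 1/2*229 = 1 - 229/2 = -227/2 ≈ -113.50)
(sqrt(-204 + 197)/327)*(156 + l) = (sqrt(-204 + 197)/327)*(156 - 227/2) = (sqrt(-7)*(1/327))*(85/2) = ((I*sqrt(7))*(1/327))*(85/2) = (I*sqrt(7)/327)*(85/2) = 85*I*sqrt(7)/654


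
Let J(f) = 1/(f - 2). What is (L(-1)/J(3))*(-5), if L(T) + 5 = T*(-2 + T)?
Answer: 10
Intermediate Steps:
J(f) = 1/(-2 + f)
L(T) = -5 + T*(-2 + T)
(L(-1)/J(3))*(-5) = ((-5 + (-1)² - 2*(-1))/(1/(-2 + 3)))*(-5) = ((-5 + 1 + 2)/(1/1))*(-5) = -2/1*(-5) = -2*1*(-5) = -2*(-5) = 10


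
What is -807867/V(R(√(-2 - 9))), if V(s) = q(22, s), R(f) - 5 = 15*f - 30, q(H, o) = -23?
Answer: 807867/23 ≈ 35125.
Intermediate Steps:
R(f) = -25 + 15*f (R(f) = 5 + (15*f - 30) = 5 + (-30 + 15*f) = -25 + 15*f)
V(s) = -23
-807867/V(R(√(-2 - 9))) = -807867/(-23) = -807867*(-1/23) = 807867/23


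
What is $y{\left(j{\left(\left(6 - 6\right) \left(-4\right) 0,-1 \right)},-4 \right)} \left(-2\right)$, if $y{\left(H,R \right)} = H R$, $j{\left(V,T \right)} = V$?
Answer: $0$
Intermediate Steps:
$y{\left(j{\left(\left(6 - 6\right) \left(-4\right) 0,-1 \right)},-4 \right)} \left(-2\right) = \left(6 - 6\right) \left(-4\right) 0 \left(-4\right) \left(-2\right) = 0 \left(-4\right) 0 \left(-4\right) \left(-2\right) = 0 \cdot 0 \left(-4\right) \left(-2\right) = 0 \left(-4\right) \left(-2\right) = 0 \left(-2\right) = 0$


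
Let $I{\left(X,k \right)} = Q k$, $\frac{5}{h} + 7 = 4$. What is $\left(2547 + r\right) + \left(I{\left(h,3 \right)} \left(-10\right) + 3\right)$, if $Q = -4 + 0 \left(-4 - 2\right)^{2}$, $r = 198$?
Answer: $2868$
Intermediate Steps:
$h = - \frac{5}{3}$ ($h = \frac{5}{-7 + 4} = \frac{5}{-3} = 5 \left(- \frac{1}{3}\right) = - \frac{5}{3} \approx -1.6667$)
$Q = -4$ ($Q = -4 + 0 \left(-6\right)^{2} = -4 + 0 \cdot 36 = -4 + 0 = -4$)
$I{\left(X,k \right)} = - 4 k$
$\left(2547 + r\right) + \left(I{\left(h,3 \right)} \left(-10\right) + 3\right) = \left(2547 + 198\right) + \left(\left(-4\right) 3 \left(-10\right) + 3\right) = 2745 + \left(\left(-12\right) \left(-10\right) + 3\right) = 2745 + \left(120 + 3\right) = 2745 + 123 = 2868$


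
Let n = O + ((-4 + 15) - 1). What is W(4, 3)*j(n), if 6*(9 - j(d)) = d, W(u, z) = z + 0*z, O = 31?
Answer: 13/2 ≈ 6.5000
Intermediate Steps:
W(u, z) = z (W(u, z) = z + 0 = z)
n = 41 (n = 31 + ((-4 + 15) - 1) = 31 + (11 - 1) = 31 + 10 = 41)
j(d) = 9 - d/6
W(4, 3)*j(n) = 3*(9 - ⅙*41) = 3*(9 - 41/6) = 3*(13/6) = 13/2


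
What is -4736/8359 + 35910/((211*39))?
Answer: 6697414/1763749 ≈ 3.7973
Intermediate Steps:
-4736/8359 + 35910/((211*39)) = -4736*1/8359 + 35910/8229 = -4736/8359 + 35910*(1/8229) = -4736/8359 + 11970/2743 = 6697414/1763749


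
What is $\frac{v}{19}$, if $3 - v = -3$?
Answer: $\frac{6}{19} \approx 0.31579$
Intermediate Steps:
$v = 6$ ($v = 3 - -3 = 3 + 3 = 6$)
$\frac{v}{19} = \frac{6}{19}$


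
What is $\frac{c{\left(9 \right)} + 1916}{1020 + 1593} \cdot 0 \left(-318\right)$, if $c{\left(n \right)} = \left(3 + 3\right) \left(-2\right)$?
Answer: $0$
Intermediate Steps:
$c{\left(n \right)} = -12$ ($c{\left(n \right)} = 6 \left(-2\right) = -12$)
$\frac{c{\left(9 \right)} + 1916}{1020 + 1593} \cdot 0 \left(-318\right) = \frac{-12 + 1916}{1020 + 1593} \cdot 0 \left(-318\right) = \frac{1904}{2613} \cdot 0 = 0$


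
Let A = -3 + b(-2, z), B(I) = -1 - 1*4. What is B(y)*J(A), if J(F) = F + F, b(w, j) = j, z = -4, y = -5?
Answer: 70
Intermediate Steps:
B(I) = -5 (B(I) = -1 - 4 = -5)
A = -7 (A = -3 - 4 = -7)
J(F) = 2*F
B(y)*J(A) = -10*(-7) = -5*(-14) = 70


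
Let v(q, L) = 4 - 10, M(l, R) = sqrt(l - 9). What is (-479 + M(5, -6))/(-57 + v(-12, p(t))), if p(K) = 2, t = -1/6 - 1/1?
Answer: 479/63 - 2*I/63 ≈ 7.6032 - 0.031746*I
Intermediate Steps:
M(l, R) = sqrt(-9 + l)
t = -7/6 (t = -1*1/6 - 1*1 = -1/6 - 1 = -7/6 ≈ -1.1667)
v(q, L) = -6
(-479 + M(5, -6))/(-57 + v(-12, p(t))) = (-479 + sqrt(-9 + 5))/(-57 - 6) = (-479 + sqrt(-4))/(-63) = (-479 + 2*I)*(-1/63) = 479/63 - 2*I/63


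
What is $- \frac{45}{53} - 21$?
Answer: $- \frac{1158}{53} \approx -21.849$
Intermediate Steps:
$- \frac{45}{53} - 21 = - \frac{1158}{53}$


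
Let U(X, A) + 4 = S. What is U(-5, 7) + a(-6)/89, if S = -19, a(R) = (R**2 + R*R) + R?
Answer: -1981/89 ≈ -22.258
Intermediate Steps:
a(R) = R + 2*R**2 (a(R) = (R**2 + R**2) + R = 2*R**2 + R = R + 2*R**2)
U(X, A) = -23 (U(X, A) = -4 - 19 = -23)
U(-5, 7) + a(-6)/89 = -23 + (-6*(1 + 2*(-6)))/89 = -23 + (-6*(1 - 12))/89 = -23 + (-6*(-11))/89 = -23 + (1/89)*66 = -23 + 66/89 = -1981/89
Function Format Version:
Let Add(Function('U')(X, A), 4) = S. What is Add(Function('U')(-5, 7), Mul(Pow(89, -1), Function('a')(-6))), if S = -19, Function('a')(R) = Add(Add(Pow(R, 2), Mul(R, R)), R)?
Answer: Rational(-1981, 89) ≈ -22.258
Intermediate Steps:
Function('a')(R) = Add(R, Mul(2, Pow(R, 2))) (Function('a')(R) = Add(Add(Pow(R, 2), Pow(R, 2)), R) = Add(Mul(2, Pow(R, 2)), R) = Add(R, Mul(2, Pow(R, 2))))
Function('U')(X, A) = -23 (Function('U')(X, A) = Add(-4, -19) = -23)
Add(Function('U')(-5, 7), Mul(Pow(89, -1), Function('a')(-6))) = Add(-23, Mul(Pow(89, -1), Mul(-6, Add(1, Mul(2, -6))))) = Add(-23, Mul(Rational(1, 89), Mul(-6, Add(1, -12)))) = Add(-23, Mul(Rational(1, 89), Mul(-6, -11))) = Add(-23, Mul(Rational(1, 89), 66)) = Add(-23, Rational(66, 89)) = Rational(-1981, 89)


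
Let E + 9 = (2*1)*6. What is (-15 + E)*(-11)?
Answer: 132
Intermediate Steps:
E = 3 (E = -9 + (2*1)*6 = -9 + 2*6 = -9 + 12 = 3)
(-15 + E)*(-11) = (-15 + 3)*(-11) = -12*(-11) = 132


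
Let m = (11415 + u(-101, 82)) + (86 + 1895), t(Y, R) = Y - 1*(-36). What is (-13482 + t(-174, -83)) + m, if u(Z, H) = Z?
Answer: -325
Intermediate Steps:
t(Y, R) = 36 + Y (t(Y, R) = Y + 36 = 36 + Y)
m = 13295 (m = (11415 - 101) + (86 + 1895) = 11314 + 1981 = 13295)
(-13482 + t(-174, -83)) + m = (-13482 + (36 - 174)) + 13295 = (-13482 - 138) + 13295 = -13620 + 13295 = -325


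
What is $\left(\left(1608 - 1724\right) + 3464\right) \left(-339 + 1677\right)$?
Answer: $4479624$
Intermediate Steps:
$\left(\left(1608 - 1724\right) + 3464\right) \left(-339 + 1677\right) = \left(\left(1608 - 1724\right) + 3464\right) 1338 = \left(-116 + 3464\right) 1338 = 3348 \cdot 1338 = 4479624$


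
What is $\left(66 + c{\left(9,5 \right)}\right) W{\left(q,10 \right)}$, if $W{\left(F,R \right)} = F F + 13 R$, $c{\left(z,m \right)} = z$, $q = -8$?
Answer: $14550$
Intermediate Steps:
$W{\left(F,R \right)} = F^{2} + 13 R$
$\left(66 + c{\left(9,5 \right)}\right) W{\left(q,10 \right)} = \left(66 + 9\right) \left(\left(-8\right)^{2} + 13 \cdot 10\right) = 75 \left(64 + 130\right) = 75 \cdot 194 = 14550$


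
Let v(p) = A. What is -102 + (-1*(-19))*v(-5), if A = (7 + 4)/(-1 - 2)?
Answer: -515/3 ≈ -171.67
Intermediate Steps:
A = -11/3 (A = 11/(-3) = 11*(-⅓) = -11/3 ≈ -3.6667)
v(p) = -11/3
-102 + (-1*(-19))*v(-5) = -102 - 1*(-19)*(-11/3) = -102 + 19*(-11/3) = -102 - 209/3 = -515/3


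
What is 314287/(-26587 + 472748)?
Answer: 314287/446161 ≈ 0.70442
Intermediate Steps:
314287/(-26587 + 472748) = 314287/446161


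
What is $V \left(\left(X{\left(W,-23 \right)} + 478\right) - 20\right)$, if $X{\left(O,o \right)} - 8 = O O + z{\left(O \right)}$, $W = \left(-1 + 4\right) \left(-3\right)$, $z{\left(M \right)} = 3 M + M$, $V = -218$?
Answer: $-111398$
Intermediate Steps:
$z{\left(M \right)} = 4 M$
$W = -9$ ($W = 3 \left(-3\right) = -9$)
$X{\left(O,o \right)} = 8 + O^{2} + 4 O$ ($X{\left(O,o \right)} = 8 + \left(O O + 4 O\right) = 8 + \left(O^{2} + 4 O\right) = 8 + O^{2} + 4 O$)
$V \left(\left(X{\left(W,-23 \right)} + 478\right) - 20\right) = - 218 \left(\left(\left(8 + \left(-9\right)^{2} + 4 \left(-9\right)\right) + 478\right) - 20\right) = - 218 \left(\left(\left(8 + 81 - 36\right) + 478\right) - 20\right) = - 218 \left(\left(53 + 478\right) - 20\right) = - 218 \left(531 - 20\right) = \left(-218\right) 511 = -111398$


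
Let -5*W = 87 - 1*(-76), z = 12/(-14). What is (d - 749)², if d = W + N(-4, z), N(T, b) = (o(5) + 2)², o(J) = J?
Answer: 13417569/25 ≈ 5.3670e+5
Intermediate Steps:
z = -6/7 (z = 12*(-1/14) = -6/7 ≈ -0.85714)
W = -163/5 (W = -(87 - 1*(-76))/5 = -(87 + 76)/5 = -⅕*163 = -163/5 ≈ -32.600)
N(T, b) = 49 (N(T, b) = (5 + 2)² = 7² = 49)
d = 82/5 (d = -163/5 + 49 = 82/5 ≈ 16.400)
(d - 749)² = (82/5 - 749)² = (-3663/5)² = 13417569/25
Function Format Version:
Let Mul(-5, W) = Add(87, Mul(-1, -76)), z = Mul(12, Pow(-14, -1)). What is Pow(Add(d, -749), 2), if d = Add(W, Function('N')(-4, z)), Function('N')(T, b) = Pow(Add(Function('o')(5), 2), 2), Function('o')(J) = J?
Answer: Rational(13417569, 25) ≈ 5.3670e+5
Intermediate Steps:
z = Rational(-6, 7) (z = Mul(12, Rational(-1, 14)) = Rational(-6, 7) ≈ -0.85714)
W = Rational(-163, 5) (W = Mul(Rational(-1, 5), Add(87, Mul(-1, -76))) = Mul(Rational(-1, 5), Add(87, 76)) = Mul(Rational(-1, 5), 163) = Rational(-163, 5) ≈ -32.600)
Function('N')(T, b) = 49 (Function('N')(T, b) = Pow(Add(5, 2), 2) = Pow(7, 2) = 49)
d = Rational(82, 5) (d = Add(Rational(-163, 5), 49) = Rational(82, 5) ≈ 16.400)
Pow(Add(d, -749), 2) = Pow(Add(Rational(82, 5), -749), 2) = Pow(Rational(-3663, 5), 2) = Rational(13417569, 25)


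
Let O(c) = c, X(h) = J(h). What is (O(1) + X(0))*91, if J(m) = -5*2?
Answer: -819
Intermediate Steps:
J(m) = -10
X(h) = -10
(O(1) + X(0))*91 = (1 - 10)*91 = -9*91 = -819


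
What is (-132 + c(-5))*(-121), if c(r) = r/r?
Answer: 15851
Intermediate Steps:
c(r) = 1
(-132 + c(-5))*(-121) = (-132 + 1)*(-121) = -131*(-121) = 15851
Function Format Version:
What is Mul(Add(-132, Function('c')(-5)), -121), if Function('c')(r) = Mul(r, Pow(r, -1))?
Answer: 15851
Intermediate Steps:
Function('c')(r) = 1
Mul(Add(-132, Function('c')(-5)), -121) = Mul(Add(-132, 1), -121) = Mul(-131, -121) = 15851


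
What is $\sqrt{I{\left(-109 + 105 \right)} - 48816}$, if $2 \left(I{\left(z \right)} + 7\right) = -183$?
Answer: $\frac{i \sqrt{195658}}{2} \approx 221.17 i$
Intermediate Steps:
$I{\left(z \right)} = - \frac{197}{2}$ ($I{\left(z \right)} = -7 + \frac{1}{2} \left(-183\right) = -7 - \frac{183}{2} = - \frac{197}{2}$)
$\sqrt{I{\left(-109 + 105 \right)} - 48816} = \sqrt{- \frac{197}{2} - 48816} = \sqrt{- \frac{97829}{2}} = \frac{i \sqrt{195658}}{2}$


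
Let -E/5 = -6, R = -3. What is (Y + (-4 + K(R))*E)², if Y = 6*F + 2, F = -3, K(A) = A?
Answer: 51076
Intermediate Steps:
E = 30 (E = -5*(-6) = 30)
Y = -16 (Y = 6*(-3) + 2 = -18 + 2 = -16)
(Y + (-4 + K(R))*E)² = (-16 + (-4 - 3)*30)² = (-16 - 7*30)² = (-16 - 210)² = (-226)² = 51076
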